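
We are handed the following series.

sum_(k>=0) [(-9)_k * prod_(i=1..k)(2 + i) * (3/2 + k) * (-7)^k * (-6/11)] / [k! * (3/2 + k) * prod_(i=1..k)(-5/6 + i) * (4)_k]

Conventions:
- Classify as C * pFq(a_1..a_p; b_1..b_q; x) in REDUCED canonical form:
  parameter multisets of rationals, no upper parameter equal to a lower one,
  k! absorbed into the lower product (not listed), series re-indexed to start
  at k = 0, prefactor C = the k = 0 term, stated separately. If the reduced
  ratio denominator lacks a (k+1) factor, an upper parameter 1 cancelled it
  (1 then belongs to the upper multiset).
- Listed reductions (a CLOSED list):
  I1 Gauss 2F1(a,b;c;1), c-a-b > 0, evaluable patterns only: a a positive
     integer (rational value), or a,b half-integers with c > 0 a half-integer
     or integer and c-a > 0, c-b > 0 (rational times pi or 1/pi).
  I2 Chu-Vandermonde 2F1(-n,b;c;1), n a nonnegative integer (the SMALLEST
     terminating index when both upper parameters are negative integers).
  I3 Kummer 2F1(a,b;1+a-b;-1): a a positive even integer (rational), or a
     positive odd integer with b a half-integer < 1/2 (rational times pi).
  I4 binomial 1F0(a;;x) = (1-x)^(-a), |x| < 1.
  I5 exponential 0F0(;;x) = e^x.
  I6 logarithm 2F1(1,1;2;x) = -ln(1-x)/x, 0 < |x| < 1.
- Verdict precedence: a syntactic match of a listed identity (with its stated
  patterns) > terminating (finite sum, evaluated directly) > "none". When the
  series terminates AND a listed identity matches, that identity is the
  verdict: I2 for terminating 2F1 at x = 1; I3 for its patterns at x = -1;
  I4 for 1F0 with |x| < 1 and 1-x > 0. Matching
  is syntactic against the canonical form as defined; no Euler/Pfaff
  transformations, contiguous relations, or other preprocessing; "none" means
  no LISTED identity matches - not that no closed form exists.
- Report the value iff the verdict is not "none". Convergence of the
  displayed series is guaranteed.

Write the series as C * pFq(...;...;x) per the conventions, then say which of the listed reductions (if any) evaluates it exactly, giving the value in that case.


The series (x = -7) is 2F2: upper {-9, 3}, lower {1/6, 4}, prefactor -6/11. Verdict: terminating - upper -9 stops the sum at k = 9; the 10 terms are added exactly. Hence: -45930886246530123/184257090875.

Structural cue: with t_0 = -6/11, the lower running product (prefactor -6/11) is a rising factorial.
Consecutive-term ratio: r(k) = (-7) * (k-9) (k+3) / [(k+1/6) (k+4) (k+1)] - rational; roots negated = parameters, x = (-7), C = -6/11.


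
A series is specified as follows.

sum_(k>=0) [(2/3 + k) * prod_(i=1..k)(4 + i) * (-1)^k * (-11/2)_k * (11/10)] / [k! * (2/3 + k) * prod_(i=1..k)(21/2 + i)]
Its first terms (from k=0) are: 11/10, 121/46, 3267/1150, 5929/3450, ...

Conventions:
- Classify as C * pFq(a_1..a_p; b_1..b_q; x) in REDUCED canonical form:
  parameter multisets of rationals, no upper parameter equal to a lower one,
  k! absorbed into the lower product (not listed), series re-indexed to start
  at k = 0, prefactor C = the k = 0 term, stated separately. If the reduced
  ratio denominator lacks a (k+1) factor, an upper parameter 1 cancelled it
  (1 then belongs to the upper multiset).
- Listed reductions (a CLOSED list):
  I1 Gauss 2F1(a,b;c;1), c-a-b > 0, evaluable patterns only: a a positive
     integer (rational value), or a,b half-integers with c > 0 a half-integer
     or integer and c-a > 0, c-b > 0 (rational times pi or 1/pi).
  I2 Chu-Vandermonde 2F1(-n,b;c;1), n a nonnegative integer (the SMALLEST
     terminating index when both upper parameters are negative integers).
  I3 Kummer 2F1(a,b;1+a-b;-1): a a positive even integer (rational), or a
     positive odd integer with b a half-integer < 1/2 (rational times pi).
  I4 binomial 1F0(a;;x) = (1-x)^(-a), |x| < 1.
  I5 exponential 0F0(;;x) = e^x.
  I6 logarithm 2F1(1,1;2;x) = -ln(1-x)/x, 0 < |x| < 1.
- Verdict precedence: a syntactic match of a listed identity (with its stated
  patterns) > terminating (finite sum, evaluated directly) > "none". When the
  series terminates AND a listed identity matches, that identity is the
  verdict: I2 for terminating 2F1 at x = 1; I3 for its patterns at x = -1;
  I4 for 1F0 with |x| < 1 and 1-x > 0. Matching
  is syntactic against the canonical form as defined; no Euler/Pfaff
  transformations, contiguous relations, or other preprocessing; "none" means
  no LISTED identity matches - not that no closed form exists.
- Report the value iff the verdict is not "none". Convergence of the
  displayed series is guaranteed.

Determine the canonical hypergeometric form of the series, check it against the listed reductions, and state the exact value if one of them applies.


Reduced: x = -1, 2F1, upper = {-11/2, 5}, lower = {23/2}, C = 11/10. Verdict: this is Kummer (I3) (x = -1; c = 23/2 equals 1+a-b for upper {-11/2, 5}: listed pattern). Sum: (96026931/33554432) * pi.

Key step: with t_0 = 11/10, the lower running product (prefactor 11/10) is a rising factorial.
Term ratio: r(k) = (-1) * (k-11/2) (k+5) / [(k+23/2) (k+1)] - rational in k. x = (-1); t_0 = 11/10; negate the roots.


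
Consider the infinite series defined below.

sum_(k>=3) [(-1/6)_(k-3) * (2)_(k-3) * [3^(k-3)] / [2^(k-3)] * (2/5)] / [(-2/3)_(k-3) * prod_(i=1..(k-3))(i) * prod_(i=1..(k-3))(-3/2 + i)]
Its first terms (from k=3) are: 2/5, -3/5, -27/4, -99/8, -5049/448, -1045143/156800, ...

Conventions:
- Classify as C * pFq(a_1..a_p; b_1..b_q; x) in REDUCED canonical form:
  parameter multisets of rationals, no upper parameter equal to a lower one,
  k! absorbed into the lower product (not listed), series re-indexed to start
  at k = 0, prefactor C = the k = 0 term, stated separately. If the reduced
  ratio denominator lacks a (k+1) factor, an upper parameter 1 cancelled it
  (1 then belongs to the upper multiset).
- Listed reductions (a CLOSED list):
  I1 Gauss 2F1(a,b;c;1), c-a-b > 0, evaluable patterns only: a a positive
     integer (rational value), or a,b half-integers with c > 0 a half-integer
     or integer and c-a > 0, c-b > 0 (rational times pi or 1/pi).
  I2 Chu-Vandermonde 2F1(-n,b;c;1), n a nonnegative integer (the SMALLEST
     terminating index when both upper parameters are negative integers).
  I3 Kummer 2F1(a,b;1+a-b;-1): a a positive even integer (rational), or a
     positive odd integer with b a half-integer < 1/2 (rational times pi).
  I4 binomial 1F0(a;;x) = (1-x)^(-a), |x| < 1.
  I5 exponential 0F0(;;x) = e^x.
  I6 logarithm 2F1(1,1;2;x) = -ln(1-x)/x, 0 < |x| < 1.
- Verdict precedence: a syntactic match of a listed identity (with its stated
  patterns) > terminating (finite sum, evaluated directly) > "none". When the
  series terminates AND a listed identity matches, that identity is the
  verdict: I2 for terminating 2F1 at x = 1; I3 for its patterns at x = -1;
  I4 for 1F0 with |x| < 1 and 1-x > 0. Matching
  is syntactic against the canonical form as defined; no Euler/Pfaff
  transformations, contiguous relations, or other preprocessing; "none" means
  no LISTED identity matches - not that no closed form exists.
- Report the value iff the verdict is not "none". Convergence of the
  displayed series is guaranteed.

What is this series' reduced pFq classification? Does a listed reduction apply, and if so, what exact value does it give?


First insight: t_0 = 2/5 here, and the two k-th powers (C = 2/5, x = 3/2) combine into one argument.
Step ratio: r(k) = (3/2) * (k-1/6) (k+2) / [(k-2/3) (k-1/2) (k+1)] ; factor over Q: parameters, x = (3/2), and C = 2/5.

Canonical form: C = 2/5 times 2F2 with upper {-1/6, 2}, lower {-2/3, -1/2}, x = 3/2. Verdict: none here - no I1-I6 shape fits x = 3/2 with lower {-2/3, -1/2}.


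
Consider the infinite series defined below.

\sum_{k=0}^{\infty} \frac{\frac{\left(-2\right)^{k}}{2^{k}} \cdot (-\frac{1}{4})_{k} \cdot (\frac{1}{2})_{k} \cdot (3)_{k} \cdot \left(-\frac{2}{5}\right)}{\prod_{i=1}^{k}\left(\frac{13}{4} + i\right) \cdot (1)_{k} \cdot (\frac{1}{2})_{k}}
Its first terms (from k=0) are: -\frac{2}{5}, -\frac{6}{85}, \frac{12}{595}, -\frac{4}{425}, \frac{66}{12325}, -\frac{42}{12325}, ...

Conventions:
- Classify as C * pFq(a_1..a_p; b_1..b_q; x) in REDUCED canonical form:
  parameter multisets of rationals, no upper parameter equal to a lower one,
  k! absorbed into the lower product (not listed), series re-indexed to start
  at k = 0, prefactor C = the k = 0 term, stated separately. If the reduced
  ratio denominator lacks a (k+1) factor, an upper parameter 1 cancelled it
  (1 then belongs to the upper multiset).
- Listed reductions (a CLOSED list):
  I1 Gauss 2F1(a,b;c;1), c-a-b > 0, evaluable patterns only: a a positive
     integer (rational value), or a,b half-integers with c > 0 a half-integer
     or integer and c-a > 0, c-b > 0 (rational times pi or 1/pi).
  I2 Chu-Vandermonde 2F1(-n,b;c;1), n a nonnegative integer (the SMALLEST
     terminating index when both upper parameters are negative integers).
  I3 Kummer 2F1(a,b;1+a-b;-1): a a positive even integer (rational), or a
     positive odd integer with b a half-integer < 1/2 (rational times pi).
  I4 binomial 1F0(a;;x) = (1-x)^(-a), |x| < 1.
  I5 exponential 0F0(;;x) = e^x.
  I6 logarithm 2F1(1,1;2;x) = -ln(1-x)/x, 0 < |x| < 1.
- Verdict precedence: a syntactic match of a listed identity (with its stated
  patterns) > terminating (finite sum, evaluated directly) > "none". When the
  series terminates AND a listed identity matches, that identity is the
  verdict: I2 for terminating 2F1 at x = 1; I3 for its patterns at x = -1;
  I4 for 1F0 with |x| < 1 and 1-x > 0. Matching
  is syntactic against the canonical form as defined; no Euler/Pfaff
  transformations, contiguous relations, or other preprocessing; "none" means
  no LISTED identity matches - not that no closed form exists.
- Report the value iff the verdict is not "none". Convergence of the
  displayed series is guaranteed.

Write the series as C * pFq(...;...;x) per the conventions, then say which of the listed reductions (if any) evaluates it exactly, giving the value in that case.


This is -\frac{2}{5} * 2F1(-\frac{1}{4}, 3; \frac{17}{4}; -1) in reduced canonical form. Verdict: none - at argument -1 the multisets {-\frac{1}{4}, 3} ; {\frac{17}{4}} match no listed identity.

First insight: with t_0 = -\frac{2}{5}, the lower running product (C = -2/5) is a rising factorial.
Consecutive-term ratio: r(k) = -1 * (k-\frac{1}{4}) (k+3) / [(k+\frac{17}{4}) (k+1)] - rational in k, leading ratio -1; with t_0 = -\frac{2}{5}, classification follows.


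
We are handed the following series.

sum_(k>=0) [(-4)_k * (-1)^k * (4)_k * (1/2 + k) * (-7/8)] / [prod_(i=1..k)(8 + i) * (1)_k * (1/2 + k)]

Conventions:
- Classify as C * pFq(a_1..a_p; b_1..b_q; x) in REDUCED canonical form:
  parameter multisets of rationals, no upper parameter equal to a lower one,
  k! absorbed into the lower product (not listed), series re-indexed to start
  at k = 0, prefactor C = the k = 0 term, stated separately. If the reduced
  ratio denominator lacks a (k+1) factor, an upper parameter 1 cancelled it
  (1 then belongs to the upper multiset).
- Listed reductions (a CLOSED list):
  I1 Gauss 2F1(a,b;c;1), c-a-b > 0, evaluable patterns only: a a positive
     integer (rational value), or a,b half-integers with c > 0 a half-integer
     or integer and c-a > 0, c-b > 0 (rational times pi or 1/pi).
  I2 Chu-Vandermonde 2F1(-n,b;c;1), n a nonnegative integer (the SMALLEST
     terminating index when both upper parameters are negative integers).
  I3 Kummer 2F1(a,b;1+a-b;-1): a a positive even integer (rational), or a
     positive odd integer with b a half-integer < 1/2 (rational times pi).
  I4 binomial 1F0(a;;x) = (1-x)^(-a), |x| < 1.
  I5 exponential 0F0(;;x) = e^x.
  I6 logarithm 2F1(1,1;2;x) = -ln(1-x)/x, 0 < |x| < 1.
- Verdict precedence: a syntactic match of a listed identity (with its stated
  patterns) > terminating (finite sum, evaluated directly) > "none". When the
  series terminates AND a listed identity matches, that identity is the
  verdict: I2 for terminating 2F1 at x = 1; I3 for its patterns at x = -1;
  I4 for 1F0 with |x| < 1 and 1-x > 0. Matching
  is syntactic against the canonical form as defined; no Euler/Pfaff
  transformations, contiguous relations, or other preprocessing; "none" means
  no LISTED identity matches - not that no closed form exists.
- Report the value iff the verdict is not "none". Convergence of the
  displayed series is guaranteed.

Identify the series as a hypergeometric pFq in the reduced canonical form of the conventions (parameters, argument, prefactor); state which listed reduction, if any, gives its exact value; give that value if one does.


The tell: t_0 = -7/8 here, and the factor k + 1/2 cancels (top and bottom), leaving C = -7/8.
Consecutive-term ratio: r(k) = (-1) * (k-4) (k+4) / [(k+9) (k+1)] ; factor over Q: parameters, x = (-1), and C = -7/8.

Classification (C = -7/8): 2F1 with upper {-4, 4}, lower {9}, argument x = -1. Verdict (x = -1): Kummer's theorem (I3) applies (x = -1; c = 9 equals 1+a-b for upper {-4, 4}: listed pattern). Its exact value is -49/12.


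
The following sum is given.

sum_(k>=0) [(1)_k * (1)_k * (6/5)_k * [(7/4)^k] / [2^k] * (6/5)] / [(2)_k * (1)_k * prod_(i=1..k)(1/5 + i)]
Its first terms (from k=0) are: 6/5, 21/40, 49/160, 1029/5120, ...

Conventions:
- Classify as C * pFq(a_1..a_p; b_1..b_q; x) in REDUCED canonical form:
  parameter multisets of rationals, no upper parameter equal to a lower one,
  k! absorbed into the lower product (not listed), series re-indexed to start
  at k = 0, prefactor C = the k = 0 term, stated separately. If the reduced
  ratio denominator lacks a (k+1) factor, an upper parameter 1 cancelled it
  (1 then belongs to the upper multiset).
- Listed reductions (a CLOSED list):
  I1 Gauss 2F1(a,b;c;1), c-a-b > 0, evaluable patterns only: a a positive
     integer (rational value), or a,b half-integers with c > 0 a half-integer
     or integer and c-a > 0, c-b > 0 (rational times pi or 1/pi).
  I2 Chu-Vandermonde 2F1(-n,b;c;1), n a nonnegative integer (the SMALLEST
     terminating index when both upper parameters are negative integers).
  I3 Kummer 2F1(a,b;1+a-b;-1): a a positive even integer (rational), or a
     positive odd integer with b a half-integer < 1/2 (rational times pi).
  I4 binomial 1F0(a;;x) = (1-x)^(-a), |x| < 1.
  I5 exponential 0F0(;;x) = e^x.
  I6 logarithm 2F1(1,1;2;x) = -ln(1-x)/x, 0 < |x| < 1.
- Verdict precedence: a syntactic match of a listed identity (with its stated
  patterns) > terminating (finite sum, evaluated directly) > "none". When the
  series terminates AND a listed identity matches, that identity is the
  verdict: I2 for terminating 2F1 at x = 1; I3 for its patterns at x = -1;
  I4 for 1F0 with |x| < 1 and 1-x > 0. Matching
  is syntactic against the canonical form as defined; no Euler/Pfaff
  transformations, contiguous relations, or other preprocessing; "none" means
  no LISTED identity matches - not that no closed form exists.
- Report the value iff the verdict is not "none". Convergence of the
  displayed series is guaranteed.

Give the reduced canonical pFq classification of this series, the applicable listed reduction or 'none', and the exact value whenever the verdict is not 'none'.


x = 7/8 here; the reduced form reads 2F1, upper {1, 1}, lower {2}, C = 6/5. Verdict (x = 7/8): logarithm (I6) applies (the logarithm: parameters (1,1;2), x = 7/8). Sum: (-48/35) * ln(1/8).

Key observation: t_0 being 6/5, (1)_k (C = 6/5) is k! itself.
Adjacent-term ratio: r(k) = (7/8) * (k+1) (k+1) / [(k+2) (k+1)] - poly over poly, x = (7/8) from leading terms; C = 6/5 at k = 0.


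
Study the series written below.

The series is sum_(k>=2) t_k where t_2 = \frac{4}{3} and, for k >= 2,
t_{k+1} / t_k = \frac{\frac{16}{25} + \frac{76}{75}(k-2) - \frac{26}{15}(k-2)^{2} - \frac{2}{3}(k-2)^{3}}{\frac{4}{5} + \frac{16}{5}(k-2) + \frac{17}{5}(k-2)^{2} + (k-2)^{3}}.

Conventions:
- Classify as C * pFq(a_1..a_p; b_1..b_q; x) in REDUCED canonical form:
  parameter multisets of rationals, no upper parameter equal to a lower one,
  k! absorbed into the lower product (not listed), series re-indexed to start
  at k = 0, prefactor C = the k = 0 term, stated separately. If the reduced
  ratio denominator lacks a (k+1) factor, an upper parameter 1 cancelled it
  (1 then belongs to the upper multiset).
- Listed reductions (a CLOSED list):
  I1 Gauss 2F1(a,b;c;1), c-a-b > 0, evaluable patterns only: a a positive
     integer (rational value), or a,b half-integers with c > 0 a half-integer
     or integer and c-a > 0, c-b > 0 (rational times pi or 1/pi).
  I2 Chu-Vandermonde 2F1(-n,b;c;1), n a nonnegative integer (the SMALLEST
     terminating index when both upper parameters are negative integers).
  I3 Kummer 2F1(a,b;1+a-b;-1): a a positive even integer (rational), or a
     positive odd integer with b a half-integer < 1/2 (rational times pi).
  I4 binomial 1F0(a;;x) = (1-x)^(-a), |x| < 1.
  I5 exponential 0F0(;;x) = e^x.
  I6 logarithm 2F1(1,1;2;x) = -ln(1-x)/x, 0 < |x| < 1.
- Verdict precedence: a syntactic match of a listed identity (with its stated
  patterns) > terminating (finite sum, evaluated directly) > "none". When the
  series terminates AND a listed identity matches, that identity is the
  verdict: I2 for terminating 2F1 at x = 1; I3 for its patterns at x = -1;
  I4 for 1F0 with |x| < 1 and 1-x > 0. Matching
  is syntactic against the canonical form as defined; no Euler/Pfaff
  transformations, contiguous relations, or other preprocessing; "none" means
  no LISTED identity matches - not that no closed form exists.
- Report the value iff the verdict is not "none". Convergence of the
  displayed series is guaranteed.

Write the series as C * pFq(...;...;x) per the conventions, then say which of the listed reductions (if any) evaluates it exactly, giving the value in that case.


Reduced: x = -\frac{2}{3}, 2F1, upper = {-\frac{4}{5}, 3}, lower = {2}, C = \frac{4}{3}. Verdict: no listed reduction: x = -\frac{2}{3} and upper {-\frac{4}{5}, 3} fail every I1-I6 pattern.

Key observation: t_0 being \frac{4}{3}, factor the ratio over Q (prefactor 4/3): negated roots = parameters.
Consecutive-term ratio: r(k) = -\frac{2}{3} * (k-\frac{4}{5}) (k+3) / [(k+2) (k+1)] ; factor over Q: parameters, x = -\frac{2}{3}, and C = \frac{4}{3}.


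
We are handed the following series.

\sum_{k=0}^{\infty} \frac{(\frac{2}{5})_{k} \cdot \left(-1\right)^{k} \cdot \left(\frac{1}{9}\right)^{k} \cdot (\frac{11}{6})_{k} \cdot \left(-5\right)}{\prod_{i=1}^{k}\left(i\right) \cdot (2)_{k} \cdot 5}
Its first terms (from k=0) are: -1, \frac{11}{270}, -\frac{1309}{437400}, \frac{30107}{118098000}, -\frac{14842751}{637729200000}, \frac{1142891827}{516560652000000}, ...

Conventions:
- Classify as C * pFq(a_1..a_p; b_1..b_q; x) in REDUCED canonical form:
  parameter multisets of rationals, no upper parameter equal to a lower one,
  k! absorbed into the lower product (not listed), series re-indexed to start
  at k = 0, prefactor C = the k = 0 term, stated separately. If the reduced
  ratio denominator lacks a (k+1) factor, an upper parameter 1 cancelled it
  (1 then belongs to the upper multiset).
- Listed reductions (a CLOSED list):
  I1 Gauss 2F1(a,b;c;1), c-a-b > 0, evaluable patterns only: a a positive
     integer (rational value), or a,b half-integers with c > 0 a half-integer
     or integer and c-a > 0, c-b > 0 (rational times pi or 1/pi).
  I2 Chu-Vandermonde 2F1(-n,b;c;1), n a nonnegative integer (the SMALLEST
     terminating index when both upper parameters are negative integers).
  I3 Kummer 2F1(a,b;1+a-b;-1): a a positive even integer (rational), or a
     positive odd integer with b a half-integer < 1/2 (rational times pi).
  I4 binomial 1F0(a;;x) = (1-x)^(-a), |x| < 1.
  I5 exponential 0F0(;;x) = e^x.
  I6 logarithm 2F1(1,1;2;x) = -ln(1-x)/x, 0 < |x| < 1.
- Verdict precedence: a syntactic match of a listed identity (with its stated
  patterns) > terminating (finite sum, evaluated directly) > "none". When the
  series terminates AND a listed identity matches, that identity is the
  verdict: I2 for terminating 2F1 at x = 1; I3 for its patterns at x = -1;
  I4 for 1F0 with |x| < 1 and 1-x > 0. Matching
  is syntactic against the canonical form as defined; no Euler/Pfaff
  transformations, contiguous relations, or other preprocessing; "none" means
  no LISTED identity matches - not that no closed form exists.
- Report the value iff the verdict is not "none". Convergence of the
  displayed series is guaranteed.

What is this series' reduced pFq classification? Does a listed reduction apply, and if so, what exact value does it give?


x = -\frac{1}{9} here; the reduced form reads 2F1, upper {\frac{2}{5}, \frac{11}{6}}, lower {2}, C = -1. Verdict: no listed reduction: x = -\frac{1}{9} and upper {\frac{2}{5}, \frac{11}{6}} fail every I1-I6 pattern.

The tell: x = -\frac{1}{9} and the (-1)^k factor (C = -1) folds into the argument's sign.
Consecutive-term ratio: r(k) = -\frac{1}{9} * (k+\frac{2}{5}) (k+\frac{11}{6}) / [(k+2) (k+1)] ; factor over Q: parameters, x = -\frac{1}{9}, and C = -1.


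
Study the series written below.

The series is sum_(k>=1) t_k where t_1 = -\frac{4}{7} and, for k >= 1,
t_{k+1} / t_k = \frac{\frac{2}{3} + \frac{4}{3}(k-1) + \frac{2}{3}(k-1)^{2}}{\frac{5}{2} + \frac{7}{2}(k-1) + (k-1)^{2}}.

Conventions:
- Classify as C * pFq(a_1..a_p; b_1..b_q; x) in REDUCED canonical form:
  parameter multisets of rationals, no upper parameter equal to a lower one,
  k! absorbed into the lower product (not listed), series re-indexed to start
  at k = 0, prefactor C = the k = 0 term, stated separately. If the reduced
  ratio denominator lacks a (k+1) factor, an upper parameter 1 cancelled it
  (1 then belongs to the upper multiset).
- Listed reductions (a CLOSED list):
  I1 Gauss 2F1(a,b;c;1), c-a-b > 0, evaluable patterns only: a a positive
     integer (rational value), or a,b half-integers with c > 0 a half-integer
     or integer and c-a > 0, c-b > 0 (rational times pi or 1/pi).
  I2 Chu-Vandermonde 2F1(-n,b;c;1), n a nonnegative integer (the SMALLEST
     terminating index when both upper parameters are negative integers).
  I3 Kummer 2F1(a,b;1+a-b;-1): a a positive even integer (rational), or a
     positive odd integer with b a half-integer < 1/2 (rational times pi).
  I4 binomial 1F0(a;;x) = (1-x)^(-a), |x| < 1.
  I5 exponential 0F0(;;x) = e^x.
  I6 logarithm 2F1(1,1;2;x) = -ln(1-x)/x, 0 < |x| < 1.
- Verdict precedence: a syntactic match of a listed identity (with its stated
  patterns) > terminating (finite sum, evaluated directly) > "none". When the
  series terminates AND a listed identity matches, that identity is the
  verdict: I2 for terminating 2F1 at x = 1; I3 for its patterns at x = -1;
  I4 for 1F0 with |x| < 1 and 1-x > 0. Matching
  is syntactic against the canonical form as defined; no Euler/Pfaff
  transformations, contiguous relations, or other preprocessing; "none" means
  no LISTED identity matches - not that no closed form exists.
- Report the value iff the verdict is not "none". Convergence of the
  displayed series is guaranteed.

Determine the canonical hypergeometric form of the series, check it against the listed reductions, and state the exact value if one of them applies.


With C = -\frac{4}{7}: the canonical form is 2F1(1, 1; \frac{5}{2}; \frac{2}{3}). Verdict: no listed reduction: x = \frac{2}{3} and upper {1, 1} fail every I1-I6 pattern.

Key observation: t_0 = -\frac{4}{7} here, and the expanded ratio factors over Q; C = -4/7, x = 2/3, roots give parameters.
Ratio: r(k) = \frac{2}{3} * (k+1) (k+1) / [(k+\frac{5}{2}) (k+1)] - rational in k, leading ratio \frac{2}{3}; with t_0 = -\frac{4}{7}, classification follows.


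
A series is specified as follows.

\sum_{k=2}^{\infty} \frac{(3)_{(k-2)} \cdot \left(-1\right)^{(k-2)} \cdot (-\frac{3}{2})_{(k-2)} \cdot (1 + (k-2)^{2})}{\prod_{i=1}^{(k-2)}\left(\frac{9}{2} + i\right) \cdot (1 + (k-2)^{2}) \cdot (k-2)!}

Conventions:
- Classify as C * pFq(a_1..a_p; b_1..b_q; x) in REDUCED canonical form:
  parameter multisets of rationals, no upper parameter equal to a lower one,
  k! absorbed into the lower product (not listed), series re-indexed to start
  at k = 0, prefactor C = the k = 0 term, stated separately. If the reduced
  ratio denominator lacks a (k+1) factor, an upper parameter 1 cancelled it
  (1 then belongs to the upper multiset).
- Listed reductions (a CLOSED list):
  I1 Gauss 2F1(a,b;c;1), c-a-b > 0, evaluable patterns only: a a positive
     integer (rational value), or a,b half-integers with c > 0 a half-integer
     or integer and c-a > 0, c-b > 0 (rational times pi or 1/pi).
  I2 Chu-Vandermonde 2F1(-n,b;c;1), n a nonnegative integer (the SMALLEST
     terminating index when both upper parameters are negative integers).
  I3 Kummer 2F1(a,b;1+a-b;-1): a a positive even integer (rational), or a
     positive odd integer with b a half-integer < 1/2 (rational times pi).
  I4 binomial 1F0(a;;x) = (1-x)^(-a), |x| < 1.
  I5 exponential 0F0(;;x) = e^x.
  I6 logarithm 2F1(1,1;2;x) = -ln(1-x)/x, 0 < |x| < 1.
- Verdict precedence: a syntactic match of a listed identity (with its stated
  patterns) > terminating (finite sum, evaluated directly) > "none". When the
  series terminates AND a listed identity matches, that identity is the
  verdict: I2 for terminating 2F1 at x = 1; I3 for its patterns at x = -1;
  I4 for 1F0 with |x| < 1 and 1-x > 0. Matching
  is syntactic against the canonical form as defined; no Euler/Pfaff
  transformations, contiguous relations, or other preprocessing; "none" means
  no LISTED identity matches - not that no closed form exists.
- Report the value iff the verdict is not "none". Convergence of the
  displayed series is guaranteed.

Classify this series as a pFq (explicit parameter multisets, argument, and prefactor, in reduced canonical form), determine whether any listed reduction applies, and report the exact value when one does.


The series (x = -1) is 2F1: upper {-\frac{3}{2}, 3}, lower {\frac{11}{2}}, prefactor 1. Verdict: Kummer (I3) fires (x = -1; c = \frac{11}{2} equals 1+a-b for upper {-\frac{3}{2}, 3}: listed pattern). Exact value: \frac{315}{512} \cdot \pi.

The tell: with t_0 = 1, the factor k^2 + 1 cancels (top and bottom), leaving C = 1.
Adjacent-term ratio: r(k) = -1 * (k-\frac{3}{2}) (k+3) / [(k+\frac{11}{2}) (k+1)] ; factor over Q: parameters, x = -1, and C = 1.


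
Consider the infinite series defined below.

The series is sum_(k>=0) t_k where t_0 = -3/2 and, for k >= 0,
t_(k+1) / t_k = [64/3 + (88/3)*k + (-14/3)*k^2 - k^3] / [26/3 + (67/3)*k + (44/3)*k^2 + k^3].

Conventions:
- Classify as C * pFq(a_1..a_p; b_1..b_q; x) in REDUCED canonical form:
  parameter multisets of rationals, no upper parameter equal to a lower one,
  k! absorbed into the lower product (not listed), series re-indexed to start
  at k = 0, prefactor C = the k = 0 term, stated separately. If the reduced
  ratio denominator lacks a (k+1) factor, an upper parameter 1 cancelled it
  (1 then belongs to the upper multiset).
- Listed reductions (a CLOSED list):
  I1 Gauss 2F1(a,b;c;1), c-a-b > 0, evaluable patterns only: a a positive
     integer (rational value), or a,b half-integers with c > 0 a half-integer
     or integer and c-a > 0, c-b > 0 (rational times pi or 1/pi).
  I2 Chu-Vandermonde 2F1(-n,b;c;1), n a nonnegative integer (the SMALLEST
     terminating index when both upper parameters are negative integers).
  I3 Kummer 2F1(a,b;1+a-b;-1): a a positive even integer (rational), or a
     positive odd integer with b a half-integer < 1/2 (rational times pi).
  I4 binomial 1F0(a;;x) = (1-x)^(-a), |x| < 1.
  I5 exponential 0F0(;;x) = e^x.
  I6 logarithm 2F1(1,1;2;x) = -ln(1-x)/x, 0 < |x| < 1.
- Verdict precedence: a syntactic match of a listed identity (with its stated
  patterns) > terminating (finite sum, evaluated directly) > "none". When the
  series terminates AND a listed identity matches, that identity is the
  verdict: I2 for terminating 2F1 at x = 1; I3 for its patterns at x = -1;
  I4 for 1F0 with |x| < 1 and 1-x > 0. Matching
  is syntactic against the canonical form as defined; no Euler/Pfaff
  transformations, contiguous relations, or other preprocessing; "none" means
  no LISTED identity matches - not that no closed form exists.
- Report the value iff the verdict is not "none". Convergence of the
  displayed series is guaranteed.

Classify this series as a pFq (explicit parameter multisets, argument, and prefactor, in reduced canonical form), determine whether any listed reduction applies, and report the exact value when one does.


Reduced: x = -1, 2F1, upper = {-4, 8}, lower = {13}, C = -3/2. Verdict: this is Kummer (I3) (x = -1; c = 13 equals 1+a-b for upper {-4, 8}: listed pattern). Hence: -297/28.

First insight: with t_0 = -3/2, the expanded ratio factors over Q; prefactor -3/2, roots give parameters.
Consecutive-term ratio: r(k) = (-1) * (k-4) (k+8) / [(k+13) (k+1)] ; factor over Q: parameters, x = (-1), and C = -3/2.


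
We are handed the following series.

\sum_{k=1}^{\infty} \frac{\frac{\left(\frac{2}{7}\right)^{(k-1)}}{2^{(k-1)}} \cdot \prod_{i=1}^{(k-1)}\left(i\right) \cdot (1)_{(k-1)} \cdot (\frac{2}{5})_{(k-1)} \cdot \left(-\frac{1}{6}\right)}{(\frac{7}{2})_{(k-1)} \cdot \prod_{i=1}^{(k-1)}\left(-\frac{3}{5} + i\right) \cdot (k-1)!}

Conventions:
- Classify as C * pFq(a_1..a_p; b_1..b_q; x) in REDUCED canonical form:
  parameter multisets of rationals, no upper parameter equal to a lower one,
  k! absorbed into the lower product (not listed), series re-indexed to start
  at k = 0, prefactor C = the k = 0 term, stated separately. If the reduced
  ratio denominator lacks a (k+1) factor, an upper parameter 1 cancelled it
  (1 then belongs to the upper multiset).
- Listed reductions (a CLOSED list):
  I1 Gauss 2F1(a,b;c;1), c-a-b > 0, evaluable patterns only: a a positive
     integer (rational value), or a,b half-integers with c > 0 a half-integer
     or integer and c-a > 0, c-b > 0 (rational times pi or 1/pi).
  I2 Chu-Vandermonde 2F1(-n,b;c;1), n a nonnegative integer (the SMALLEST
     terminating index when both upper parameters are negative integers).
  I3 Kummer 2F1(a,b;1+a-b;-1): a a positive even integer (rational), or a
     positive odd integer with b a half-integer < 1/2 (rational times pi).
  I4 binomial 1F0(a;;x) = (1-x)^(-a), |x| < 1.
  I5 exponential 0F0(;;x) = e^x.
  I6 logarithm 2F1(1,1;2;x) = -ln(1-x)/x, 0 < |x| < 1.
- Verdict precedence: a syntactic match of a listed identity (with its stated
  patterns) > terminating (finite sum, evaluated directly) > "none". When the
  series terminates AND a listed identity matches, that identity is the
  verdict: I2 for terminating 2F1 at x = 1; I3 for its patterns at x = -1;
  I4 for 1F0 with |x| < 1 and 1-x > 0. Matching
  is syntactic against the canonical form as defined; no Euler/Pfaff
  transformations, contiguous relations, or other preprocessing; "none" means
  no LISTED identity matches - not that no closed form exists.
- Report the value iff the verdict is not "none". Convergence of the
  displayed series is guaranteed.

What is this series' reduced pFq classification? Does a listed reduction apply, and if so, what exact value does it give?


The tell: t_0 = -\frac{1}{6} here, and the running product (C = -1/6) telescopes to a rising factorial.
Ratio: r(k) = \frac{1}{7} * (k+1) (k+1) / [(k+\frac{7}{2}) (k+1)] - rational; roots negated = parameters, x = \frac{1}{7}, C = -\frac{1}{6}.

Canonical form: C = -\frac{1}{6} times 2F1 with upper {1, 1}, lower {\frac{7}{2}}, x = \frac{1}{7}. Verdict: none - this 2F1 at x = \frac{1}{7} matches no listed pattern, and upper {1, 1} holds no stopper.


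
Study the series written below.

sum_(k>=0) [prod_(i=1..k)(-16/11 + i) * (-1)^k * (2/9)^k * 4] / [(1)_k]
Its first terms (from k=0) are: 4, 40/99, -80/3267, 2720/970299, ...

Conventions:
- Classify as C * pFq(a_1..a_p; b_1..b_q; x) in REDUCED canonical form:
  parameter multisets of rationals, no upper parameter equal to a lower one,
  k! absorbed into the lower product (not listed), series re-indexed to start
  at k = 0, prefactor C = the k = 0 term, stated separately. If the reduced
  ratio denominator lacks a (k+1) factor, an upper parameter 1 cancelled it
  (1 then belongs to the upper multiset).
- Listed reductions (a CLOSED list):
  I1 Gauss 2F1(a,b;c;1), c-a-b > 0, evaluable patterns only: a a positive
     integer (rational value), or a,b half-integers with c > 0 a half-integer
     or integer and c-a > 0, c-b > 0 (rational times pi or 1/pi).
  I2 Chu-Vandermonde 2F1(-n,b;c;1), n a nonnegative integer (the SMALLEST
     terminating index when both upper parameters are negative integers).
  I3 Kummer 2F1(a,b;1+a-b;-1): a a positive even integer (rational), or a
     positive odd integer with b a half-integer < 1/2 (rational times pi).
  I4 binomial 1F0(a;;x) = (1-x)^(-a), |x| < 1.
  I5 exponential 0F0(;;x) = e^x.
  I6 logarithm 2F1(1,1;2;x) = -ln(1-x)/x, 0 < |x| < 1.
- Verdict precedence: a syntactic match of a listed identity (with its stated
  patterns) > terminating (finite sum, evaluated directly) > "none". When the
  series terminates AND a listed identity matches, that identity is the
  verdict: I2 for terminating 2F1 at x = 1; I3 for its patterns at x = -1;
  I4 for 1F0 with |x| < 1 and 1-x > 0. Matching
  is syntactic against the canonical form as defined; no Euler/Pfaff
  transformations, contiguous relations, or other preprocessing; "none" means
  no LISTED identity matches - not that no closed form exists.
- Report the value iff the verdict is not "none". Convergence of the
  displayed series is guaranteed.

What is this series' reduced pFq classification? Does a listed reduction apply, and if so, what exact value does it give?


Prefactor 4, argument -2/9: 1F0 with upper {-5/11} over lower {-}. Verdict at x = -2/9: binomial (I4) matches (the 1F0 binomial series: exponent 5/11, x = -2/9). Hence: 4 * (11/9)^(5/11).

Structural cue: from the first term 4: (1)_k (prefactor 4) is k! itself.
Step ratio: r(k) = (-2/9) * (k-5/11) / [(k+1)] - rational in k, leading ratio (-2/9); with t_0 = 4, classification follows.


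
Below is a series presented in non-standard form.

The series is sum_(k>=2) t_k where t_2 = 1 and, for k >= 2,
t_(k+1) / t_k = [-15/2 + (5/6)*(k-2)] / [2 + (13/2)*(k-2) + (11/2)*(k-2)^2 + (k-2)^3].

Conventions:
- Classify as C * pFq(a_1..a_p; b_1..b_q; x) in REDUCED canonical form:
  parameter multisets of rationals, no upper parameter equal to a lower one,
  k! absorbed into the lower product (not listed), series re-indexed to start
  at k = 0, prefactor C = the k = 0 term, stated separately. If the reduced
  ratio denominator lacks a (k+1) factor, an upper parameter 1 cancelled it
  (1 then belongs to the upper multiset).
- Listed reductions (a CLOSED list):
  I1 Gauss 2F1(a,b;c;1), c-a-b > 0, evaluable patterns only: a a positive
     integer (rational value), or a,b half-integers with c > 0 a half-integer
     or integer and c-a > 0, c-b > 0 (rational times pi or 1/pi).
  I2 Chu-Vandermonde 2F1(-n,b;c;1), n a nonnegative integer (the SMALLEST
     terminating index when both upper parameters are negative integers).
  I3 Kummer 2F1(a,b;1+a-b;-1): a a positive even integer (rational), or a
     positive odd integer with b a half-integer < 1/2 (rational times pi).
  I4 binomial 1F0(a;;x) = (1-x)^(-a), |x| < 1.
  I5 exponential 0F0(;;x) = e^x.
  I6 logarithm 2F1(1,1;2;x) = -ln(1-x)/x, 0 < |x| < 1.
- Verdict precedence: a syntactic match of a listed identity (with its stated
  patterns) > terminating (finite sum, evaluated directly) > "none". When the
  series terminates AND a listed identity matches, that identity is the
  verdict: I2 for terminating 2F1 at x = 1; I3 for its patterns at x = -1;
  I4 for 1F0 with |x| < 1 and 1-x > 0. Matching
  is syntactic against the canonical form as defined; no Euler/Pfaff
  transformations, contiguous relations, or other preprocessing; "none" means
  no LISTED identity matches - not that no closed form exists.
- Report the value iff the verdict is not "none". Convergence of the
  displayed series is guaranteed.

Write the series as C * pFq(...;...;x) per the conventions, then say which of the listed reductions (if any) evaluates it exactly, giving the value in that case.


Structural cue: x = (5/6) and factor the ratio over Q (C = 1): negated roots = parameters.
Step ratio: r(k) = (5/6) * (k-9) / [(k+1/2) (k+4) (k+1)] - rational in k. x = (5/6); t_0 = 1; negate the roots.

The series (x = 5/6) is 1F2: upper {-9}, lower {1/2, 4}, prefactor 1. Verdict: terminating (-9 upstairs). 10 nonzero terms in all; added directly. Hence: -111641900382861041/86637321134267904.


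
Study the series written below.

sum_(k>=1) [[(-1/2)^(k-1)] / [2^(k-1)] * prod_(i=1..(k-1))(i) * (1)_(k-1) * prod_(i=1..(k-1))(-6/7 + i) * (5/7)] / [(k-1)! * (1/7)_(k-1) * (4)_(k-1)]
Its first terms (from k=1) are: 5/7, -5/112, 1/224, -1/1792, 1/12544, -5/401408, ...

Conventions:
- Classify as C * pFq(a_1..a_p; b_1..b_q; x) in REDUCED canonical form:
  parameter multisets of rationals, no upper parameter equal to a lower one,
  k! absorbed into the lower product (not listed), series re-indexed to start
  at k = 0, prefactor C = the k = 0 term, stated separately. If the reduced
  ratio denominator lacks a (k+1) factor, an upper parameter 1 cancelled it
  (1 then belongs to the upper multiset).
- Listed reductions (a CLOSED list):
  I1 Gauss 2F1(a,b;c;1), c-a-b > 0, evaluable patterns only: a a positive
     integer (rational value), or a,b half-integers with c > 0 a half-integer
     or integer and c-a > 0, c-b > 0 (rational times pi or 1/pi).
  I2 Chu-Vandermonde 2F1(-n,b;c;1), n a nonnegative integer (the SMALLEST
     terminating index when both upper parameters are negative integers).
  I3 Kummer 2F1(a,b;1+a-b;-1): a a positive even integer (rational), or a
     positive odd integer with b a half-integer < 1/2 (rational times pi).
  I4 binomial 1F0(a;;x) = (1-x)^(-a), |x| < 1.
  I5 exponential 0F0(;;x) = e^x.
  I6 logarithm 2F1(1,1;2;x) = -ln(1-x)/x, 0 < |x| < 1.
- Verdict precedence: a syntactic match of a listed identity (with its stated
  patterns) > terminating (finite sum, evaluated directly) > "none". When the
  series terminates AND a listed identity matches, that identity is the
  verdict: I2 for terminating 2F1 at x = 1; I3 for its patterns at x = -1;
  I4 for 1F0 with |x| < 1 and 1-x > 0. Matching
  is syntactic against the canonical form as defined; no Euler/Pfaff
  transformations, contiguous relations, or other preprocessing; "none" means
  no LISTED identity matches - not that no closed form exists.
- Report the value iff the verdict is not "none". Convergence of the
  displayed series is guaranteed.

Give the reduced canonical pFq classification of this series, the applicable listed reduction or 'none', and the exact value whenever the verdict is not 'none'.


Prefactor 5/7, argument -1/4: 2F1 with upper {1, 1} over lower {4}. Verdict: none here - no I1-I6 shape fits x = -1/4 with lower {4}.

Key step: x = (-1/4) and the two k-th powers (C = 5/7, x = -1/4) combine into one argument.
Adjacent-term ratio: r(k) = (-1/4) * (k+1) (k+1) / [(k+4) (k+1)] - rational; roots negated = parameters, x = (-1/4), C = 5/7.


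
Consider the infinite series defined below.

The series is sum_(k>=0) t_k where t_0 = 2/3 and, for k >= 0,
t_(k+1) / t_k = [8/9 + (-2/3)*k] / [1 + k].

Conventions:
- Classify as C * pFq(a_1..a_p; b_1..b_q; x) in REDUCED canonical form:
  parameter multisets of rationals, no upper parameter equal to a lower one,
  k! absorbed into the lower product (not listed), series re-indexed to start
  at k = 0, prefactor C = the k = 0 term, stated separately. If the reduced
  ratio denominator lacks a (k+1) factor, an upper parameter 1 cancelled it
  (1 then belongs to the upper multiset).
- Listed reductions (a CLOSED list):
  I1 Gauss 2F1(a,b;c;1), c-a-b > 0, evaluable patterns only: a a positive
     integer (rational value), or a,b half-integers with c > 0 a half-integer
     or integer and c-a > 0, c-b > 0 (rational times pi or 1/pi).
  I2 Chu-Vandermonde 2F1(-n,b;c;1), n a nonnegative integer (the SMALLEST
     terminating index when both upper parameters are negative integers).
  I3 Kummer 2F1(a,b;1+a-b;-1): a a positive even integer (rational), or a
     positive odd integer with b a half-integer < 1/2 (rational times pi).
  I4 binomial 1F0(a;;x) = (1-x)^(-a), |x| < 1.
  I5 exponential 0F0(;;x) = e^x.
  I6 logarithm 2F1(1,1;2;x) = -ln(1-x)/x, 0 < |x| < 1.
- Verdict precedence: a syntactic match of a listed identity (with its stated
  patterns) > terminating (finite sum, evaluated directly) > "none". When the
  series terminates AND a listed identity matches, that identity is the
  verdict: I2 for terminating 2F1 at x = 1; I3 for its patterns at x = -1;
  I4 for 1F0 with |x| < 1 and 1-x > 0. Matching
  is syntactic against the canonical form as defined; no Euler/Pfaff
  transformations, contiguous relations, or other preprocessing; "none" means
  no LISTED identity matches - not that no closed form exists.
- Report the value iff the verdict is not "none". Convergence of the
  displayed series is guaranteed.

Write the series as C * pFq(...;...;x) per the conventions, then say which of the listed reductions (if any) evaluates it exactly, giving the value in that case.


Prefactor 2/3, argument -2/3: 1F0 with upper {-4/3} over lower {-}. Verdict: the binomial series (I4) matches (the 1F0 binomial series: exponent 4/3, x = -2/3). Its exact value is (2/3) * (5/3)^(4/3).

First insight: with t_0 = 2/3, roots of the ratio polynomials (C = 2/3, x = -2/3) are the negated parameters.
Step ratio: r(k) = (-2/3) * (k-4/3) / [(k+1)] - rational; roots negated = parameters, x = (-2/3), C = 2/3.
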